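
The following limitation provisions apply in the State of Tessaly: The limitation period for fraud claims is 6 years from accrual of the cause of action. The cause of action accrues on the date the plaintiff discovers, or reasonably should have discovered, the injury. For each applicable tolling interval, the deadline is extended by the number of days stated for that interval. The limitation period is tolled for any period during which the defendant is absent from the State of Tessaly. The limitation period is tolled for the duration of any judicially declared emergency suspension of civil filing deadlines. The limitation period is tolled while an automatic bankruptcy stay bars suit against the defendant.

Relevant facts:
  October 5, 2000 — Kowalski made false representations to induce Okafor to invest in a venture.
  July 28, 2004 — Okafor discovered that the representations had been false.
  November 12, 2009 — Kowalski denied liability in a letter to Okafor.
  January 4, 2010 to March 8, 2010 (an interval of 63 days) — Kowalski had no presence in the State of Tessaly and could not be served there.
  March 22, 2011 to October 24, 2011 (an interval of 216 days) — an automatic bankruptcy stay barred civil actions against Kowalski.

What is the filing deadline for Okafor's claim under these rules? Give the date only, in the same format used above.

September 29, 2010

Under the discovery rule, the claim accrued on July 28, 2004, when Okafor discovered the injury — not on the October 5, 2000 date of the underlying act.
The untolled deadline — 6 years after July 28, 2004 — is July 28, 2010.
The period was tolled for 63 days by the defendant's absence from the jurisdiction (January 4, 2010 to March 8, 2010), pushing the deadline to September 29, 2010.
The automatic bankruptcy stay starting March 22, 2011 came too late — the period had run on September 29, 2010 — and so does not extend the deadline.
The other events in the timeline have no effect on the limitation period under the stated rules.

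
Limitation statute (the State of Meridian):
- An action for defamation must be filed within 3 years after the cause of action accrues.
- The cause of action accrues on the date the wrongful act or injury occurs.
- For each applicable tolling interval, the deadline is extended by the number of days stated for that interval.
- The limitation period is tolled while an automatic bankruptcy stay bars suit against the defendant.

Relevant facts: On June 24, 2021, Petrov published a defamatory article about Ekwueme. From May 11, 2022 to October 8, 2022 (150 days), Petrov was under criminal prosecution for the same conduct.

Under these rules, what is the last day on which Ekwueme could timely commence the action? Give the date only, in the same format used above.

June 24, 2024

The claim accrued on June 24, 2021, when the wrongful act occurred.
Adding the 3 years base period to June 24, 2021 gives a deadline of June 24, 2024, before any tolling.
The pending criminal prosecution from May 11, 2022 to October 8, 2022 does not toll the period, because no stated rule makes a criminal prosecution a tolling event.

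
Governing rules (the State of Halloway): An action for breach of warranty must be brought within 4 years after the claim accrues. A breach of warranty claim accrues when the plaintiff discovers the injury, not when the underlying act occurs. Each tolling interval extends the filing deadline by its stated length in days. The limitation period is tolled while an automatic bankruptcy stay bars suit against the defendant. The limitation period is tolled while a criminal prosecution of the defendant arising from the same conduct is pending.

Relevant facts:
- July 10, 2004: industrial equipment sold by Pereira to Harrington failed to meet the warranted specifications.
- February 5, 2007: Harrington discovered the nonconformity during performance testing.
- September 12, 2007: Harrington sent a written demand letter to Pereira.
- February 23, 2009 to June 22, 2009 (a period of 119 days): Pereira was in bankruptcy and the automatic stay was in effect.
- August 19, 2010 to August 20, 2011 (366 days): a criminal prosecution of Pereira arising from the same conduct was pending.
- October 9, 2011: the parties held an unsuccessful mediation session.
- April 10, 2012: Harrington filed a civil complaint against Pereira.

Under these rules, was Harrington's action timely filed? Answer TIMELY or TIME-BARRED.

TIMELY

Accrual is tied to discovery, so the period began on February 5, 2007 rather than on July 10, 2004 when the act occurred.
Adding the 4 years base period to February 5, 2007 gives a deadline of February 5, 2011, before any tolling.
Because the automatic bankruptcy stay ran from February 23, 2009 to June 22, 2009, the deadline is extended by 119 days to June 4, 2011.
The period was tolled for 366 days by the pending criminal prosecution (August 19, 2010 to August 20, 2011), pushing the deadline to June 4, 2012.
Nothing else in the chronology tolls or restarts the period.
Filing on April 10, 2012 beat the June 4, 2012 deadline — the action is timely.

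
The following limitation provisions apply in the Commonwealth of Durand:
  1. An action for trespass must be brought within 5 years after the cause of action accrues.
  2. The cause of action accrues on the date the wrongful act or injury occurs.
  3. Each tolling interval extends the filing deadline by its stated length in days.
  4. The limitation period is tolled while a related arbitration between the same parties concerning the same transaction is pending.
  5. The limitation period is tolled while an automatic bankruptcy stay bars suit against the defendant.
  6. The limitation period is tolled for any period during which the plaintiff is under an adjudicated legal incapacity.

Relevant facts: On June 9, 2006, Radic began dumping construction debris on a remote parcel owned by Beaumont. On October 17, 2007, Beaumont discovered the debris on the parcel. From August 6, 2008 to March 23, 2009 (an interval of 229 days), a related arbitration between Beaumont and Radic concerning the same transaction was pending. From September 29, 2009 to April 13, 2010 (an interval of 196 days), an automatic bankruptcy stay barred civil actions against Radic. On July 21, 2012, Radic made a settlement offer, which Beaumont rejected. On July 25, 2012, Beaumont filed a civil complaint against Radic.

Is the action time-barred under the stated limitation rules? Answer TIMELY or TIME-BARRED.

Because the rule ties accrual to occurrence, the claim accrued on June 9, 2006, not on the October 17, 2007 discovery date.
The untolled deadline — 5 years after June 9, 2006 — is June 9, 2011.
Because the pending related arbitration ran from August 6, 2008 to March 23, 2009, the deadline is extended by 229 days to January 24, 2012.
The automatic bankruptcy stay from September 29, 2009 to April 13, 2010 tolled the period for 196 days, extending the deadline to August 7, 2012.
Nothing else in the chronology tolls or restarts the period.
The July 25, 2012 filing precedes the August 7, 2012 deadline; the claim is timely.

TIMELY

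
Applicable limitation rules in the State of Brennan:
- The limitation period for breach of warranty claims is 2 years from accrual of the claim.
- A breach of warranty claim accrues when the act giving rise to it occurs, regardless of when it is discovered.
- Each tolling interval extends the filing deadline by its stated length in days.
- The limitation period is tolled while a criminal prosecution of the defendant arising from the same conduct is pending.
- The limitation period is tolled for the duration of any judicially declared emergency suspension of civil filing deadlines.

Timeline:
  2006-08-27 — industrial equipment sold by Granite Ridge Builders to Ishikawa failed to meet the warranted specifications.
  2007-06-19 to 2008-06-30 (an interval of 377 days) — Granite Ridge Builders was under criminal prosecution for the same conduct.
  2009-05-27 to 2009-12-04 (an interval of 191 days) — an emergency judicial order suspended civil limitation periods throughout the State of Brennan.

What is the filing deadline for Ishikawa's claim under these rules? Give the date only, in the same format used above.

2010-03-18

The claim accrued on 2006-08-27, when the wrongful act occurred.
2 years from 2006-08-27 is 2008-08-27.
Because the pending criminal prosecution ran from 2007-06-19 to 2008-06-30, the deadline is extended by 377 days to 2009-09-08.
The emergency suspension of filing deadlines from 2009-05-27 to 2009-12-04 tolled the period for 191 days, extending the deadline to 2010-03-18.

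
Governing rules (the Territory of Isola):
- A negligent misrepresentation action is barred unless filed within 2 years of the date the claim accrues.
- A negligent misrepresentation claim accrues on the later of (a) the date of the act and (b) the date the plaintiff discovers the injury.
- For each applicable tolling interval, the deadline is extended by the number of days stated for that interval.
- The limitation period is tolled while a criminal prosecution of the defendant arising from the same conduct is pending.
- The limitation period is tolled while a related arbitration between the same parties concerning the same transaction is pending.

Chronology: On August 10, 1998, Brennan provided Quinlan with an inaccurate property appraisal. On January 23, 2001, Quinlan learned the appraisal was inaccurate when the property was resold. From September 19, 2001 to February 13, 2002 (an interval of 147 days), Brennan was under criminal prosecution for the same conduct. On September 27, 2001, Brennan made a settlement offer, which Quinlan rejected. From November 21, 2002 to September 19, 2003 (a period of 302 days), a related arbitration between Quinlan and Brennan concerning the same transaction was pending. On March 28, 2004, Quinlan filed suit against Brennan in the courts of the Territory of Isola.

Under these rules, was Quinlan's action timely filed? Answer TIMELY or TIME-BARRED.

Because discovery on January 23, 2001 post-dates the August 10, 1998 act, accrual under the later-of rule falls on January 23, 2001.
Adding the 2 years base period to January 23, 2001 gives a deadline of January 23, 2003, before any tolling.
Because the pending criminal prosecution ran from September 19, 2001 to February 13, 2002, the deadline is extended by 147 days to June 19, 2003.
The period was tolled for 302 days by the pending related arbitration (November 21, 2002 to September 19, 2003), pushing the deadline to April 16, 2004.
The other events in the timeline have no effect on the limitation period under the stated rules.
The March 28, 2004 filing precedes the April 16, 2004 deadline; the claim is timely.

TIMELY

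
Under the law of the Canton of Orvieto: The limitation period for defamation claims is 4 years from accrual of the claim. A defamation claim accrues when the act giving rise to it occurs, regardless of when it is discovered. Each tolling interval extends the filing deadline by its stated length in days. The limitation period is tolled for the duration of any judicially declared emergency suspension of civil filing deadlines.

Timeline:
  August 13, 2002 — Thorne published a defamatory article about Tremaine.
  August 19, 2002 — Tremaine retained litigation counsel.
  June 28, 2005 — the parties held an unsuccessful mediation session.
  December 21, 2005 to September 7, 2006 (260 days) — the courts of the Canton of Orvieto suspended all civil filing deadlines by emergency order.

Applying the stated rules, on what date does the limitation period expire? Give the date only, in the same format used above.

April 30, 2007

The claim accrued on August 13, 2002, when the wrongful act occurred.
Adding the 4 years base period to August 13, 2002 gives a deadline of August 13, 2006, before any tolling.
The emergency suspension of filing deadlines from December 21, 2005 to September 7, 2006 tolled the period for 260 days, extending the deadline to April 30, 2007.
None of the other events listed affects the running of the period under the stated rules.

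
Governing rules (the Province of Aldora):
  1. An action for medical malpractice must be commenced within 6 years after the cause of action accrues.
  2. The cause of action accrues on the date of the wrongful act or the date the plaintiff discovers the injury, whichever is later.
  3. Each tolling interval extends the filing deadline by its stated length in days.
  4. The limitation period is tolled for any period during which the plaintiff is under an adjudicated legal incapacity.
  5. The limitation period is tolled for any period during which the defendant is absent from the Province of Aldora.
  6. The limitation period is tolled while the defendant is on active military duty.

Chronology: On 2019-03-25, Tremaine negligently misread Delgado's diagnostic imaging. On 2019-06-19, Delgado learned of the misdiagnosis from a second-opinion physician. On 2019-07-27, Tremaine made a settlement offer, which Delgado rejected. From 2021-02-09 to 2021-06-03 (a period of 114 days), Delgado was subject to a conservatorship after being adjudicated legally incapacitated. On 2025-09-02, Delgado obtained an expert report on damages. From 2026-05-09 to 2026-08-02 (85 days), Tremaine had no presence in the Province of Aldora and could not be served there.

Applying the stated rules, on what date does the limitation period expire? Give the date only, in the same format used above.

Taking the later of the act (2019-03-25) and discovery (2019-06-19), the claim accrued on 2019-06-19.
Adding the 6 years base period to 2019-06-19 gives a deadline of 2025-06-19, before any tolling.
The plaintiff's legal incapacity from 2021-02-09 to 2021-06-03 tolled the period for 114 days, extending the deadline to 2025-10-11.
The defendant's absence from the jurisdiction starting 2026-05-09 came too late — the period had run on 2025-10-11 — and so does not extend the deadline.
Nothing else in the chronology tolls or restarts the period.

2025-10-11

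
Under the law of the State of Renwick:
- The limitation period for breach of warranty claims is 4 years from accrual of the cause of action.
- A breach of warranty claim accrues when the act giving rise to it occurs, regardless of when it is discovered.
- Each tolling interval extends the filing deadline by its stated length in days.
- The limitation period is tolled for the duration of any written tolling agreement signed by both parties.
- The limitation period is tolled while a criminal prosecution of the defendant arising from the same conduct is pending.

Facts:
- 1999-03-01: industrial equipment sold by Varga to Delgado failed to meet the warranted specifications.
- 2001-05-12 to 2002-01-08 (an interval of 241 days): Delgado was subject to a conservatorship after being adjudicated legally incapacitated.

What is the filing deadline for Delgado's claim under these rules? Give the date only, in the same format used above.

The limitation period began to run on 1999-03-01.
Adding the 4 years base period to 1999-03-01 gives a deadline of 2003-03-01, before any tolling.
Although the plaintiff's incapacity ran from 2001-05-12 to 2002-01-08, the stated rules do not make that a tolling event, so it is disregarded.

2003-03-01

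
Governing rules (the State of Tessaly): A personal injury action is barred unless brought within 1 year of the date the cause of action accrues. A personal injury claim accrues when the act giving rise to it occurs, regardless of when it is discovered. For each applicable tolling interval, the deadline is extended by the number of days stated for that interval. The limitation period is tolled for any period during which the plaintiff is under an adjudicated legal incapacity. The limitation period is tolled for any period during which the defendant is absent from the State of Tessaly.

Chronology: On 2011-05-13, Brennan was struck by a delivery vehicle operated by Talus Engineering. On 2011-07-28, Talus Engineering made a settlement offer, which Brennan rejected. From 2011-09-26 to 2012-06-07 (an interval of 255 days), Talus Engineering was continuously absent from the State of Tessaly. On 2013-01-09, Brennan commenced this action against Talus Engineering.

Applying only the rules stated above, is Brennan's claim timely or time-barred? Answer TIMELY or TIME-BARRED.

TIMELY

The cause of action accrued on 2011-05-13, the date of the act.
Adding the 1 year base period to 2011-05-13 gives a deadline of 2012-05-13, before any tolling.
Because the defendant's absence from the jurisdiction ran from 2011-09-26 to 2012-06-07, the deadline is extended by 255 days to 2013-01-23.
None of the other events listed affects the running of the period under the stated rules.
Brennan filed on 2013-01-09, before the 2013-01-23 deadline, so the action is timely.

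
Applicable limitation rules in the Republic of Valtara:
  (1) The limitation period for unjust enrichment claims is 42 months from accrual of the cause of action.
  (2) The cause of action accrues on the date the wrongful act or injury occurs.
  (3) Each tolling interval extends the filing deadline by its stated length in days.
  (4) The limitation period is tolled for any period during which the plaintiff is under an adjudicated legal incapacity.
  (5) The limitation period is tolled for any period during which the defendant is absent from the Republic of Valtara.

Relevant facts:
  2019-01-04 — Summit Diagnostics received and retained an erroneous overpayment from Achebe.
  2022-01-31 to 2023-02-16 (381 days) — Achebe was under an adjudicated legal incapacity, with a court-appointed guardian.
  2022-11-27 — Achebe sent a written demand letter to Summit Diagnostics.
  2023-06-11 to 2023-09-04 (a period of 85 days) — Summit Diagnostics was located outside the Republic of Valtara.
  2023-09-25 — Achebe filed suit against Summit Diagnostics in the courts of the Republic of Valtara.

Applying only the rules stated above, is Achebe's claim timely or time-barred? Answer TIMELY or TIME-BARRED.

The limitation period began to run on 2019-01-04.
The untolled deadline — 42 months after 2019-01-04 — is 2022-07-04.
Because the plaintiff's legal incapacity ran from 2022-01-31 to 2023-02-16, the deadline is extended by 381 days to 2023-07-20.
Because the defendant's absence from the jurisdiction ran from 2023-06-11 to 2023-09-04, the deadline is extended by 85 days to 2023-10-13.
Nothing else in the chronology tolls or restarts the period.
The 2023-09-25 filing precedes the 2023-10-13 deadline; the claim is timely.

TIMELY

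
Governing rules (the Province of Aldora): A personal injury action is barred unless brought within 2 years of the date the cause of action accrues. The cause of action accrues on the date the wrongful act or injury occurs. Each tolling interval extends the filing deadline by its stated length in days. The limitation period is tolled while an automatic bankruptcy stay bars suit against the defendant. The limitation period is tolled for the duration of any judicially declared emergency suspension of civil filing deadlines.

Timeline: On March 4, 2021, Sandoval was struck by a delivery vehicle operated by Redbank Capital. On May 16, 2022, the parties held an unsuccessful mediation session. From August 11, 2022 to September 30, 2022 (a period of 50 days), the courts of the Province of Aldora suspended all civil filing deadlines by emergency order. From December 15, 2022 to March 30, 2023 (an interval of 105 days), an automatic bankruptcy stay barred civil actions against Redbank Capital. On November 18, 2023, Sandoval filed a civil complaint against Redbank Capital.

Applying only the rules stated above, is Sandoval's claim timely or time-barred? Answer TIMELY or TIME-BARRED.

The limitation period began to run on March 4, 2021.
The untolled deadline — 2 years after March 4, 2021 — is March 4, 2023.
The emergency suspension of filing deadlines from August 11, 2022 to September 30, 2022 tolled the period for 50 days, extending the deadline to April 23, 2023.
Because the automatic bankruptcy stay ran from December 15, 2022 to March 30, 2023, the deadline is extended by 105 days to August 6, 2023.
The other events in the timeline have no effect on the limitation period under the stated rules.
Sandoval filed on November 18, 2023, after the August 6, 2023 deadline, so the action is time-barred.

TIME-BARRED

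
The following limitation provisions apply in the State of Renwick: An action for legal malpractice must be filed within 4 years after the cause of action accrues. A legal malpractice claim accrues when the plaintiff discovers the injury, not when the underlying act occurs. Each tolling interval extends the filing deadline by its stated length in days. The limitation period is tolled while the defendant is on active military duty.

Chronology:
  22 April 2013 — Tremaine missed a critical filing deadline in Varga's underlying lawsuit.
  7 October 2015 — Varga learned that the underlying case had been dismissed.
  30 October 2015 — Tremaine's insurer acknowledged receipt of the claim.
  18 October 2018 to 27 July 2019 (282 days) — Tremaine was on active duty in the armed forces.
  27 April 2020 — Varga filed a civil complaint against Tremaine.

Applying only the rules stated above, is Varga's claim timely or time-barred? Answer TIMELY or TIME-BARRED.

The claim did not accrue until Varga discovered the injury on 7 October 2015; the 22 April 2013 act date does not start the clock under the stated rule.
4 years from 7 October 2015 is 7 October 2019.
Because the defendant's active military service ran from 18 October 2018 to 27 July 2019, the deadline is extended by 282 days to 15 July 2020.
Nothing else in the chronology tolls or restarts the period.
Filing on 27 April 2020 beat the 15 July 2020 deadline — the action is timely.

TIMELY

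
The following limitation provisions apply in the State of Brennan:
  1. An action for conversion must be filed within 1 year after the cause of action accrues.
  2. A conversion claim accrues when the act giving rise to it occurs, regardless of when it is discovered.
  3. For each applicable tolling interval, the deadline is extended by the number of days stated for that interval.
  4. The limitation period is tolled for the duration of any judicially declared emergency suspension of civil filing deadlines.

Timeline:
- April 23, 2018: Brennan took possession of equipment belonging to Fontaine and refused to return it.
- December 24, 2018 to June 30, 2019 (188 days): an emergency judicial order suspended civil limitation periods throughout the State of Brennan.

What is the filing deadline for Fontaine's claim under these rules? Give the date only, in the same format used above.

The cause of action accrued on April 23, 2018, the date of the act.
1 year from April 23, 2018 is April 23, 2019.
The period was tolled for 188 days by the emergency suspension of filing deadlines (December 24, 2018 to June 30, 2019), pushing the deadline to October 28, 2019.

October 28, 2019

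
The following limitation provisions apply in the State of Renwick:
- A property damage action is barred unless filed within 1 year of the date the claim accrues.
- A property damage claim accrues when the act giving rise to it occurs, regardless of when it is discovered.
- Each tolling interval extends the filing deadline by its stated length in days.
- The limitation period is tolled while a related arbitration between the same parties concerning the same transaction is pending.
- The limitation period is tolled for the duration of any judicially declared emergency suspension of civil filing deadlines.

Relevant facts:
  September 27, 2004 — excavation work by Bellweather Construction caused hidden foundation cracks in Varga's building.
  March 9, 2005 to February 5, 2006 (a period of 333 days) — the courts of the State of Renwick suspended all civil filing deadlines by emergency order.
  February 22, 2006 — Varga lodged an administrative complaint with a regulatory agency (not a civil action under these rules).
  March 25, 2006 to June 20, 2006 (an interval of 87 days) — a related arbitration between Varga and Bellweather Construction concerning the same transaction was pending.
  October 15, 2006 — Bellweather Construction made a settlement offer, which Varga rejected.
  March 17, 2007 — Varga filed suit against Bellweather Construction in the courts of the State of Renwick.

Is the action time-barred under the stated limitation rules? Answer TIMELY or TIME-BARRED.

The limitation period began to run on September 27, 2004.
The untolled deadline — 1 year after September 27, 2004 — is September 27, 2005.
The emergency suspension of filing deadlines from March 9, 2005 to February 5, 2006 tolled the period for 333 days, extending the deadline to August 26, 2006.
The pending related arbitration from March 25, 2006 to June 20, 2006 tolled the period for 87 days, extending the deadline to November 21, 2006.
None of the other events listed affects the running of the period under the stated rules.
Varga filed on March 17, 2007, after the November 21, 2006 deadline, so the action is time-barred.

TIME-BARRED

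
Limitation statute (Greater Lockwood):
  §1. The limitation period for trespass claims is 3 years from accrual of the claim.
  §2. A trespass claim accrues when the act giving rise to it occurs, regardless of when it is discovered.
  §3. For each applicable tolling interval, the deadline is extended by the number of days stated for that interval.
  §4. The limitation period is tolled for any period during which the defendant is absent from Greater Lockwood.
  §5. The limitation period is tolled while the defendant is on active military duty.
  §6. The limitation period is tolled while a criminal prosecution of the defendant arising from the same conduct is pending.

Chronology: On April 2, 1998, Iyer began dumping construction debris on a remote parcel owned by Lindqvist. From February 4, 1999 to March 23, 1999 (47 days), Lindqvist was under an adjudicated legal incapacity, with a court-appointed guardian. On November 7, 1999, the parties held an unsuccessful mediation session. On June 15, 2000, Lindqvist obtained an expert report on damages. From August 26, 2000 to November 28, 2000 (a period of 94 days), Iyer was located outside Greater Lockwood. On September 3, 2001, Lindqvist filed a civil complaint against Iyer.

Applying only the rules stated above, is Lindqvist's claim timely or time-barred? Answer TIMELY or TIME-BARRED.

TIME-BARRED

The claim accrued on April 2, 1998, the date of the act.
Adding the 3 years base period to April 2, 1998 gives a deadline of April 2, 2001, before any tolling.
Because the defendant's absence from the jurisdiction ran from August 26, 2000 to November 28, 2000, the deadline is extended by 94 days to July 5, 2001.
No stated provision tolls the period for the plaintiff's incapacity, so the interval from February 4, 1999 to March 23, 1999 has no effect on the deadline.
Nothing else in the chronology tolls or restarts the period.
The September 3, 2001 filing falls after the July 5, 2001 deadline; the claim is time-barred.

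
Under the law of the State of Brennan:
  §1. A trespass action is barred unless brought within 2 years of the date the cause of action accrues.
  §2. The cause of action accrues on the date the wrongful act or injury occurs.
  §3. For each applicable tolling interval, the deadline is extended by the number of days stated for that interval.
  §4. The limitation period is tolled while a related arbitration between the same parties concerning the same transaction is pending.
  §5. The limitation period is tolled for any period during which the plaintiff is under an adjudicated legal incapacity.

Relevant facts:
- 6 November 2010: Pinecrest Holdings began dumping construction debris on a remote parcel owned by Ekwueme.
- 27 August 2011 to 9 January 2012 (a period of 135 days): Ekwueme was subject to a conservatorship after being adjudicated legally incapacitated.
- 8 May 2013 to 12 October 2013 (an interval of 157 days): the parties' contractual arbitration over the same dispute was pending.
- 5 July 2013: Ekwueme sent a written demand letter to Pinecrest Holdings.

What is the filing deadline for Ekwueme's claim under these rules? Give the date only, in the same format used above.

21 March 2013

The cause of action accrued on 6 November 2010, the date of the act.
2 years from 6 November 2010 is 6 November 2012.
The period was tolled for 135 days by the plaintiff's legal incapacity (27 August 2011 to 9 January 2012), pushing the deadline to 21 March 2013.
The pending related arbitration from 8 May 2013 to 12 October 2013 began after the period had already run on 21 March 2013, so it has no tolling effect.
The other events in the timeline have no effect on the limitation period under the stated rules.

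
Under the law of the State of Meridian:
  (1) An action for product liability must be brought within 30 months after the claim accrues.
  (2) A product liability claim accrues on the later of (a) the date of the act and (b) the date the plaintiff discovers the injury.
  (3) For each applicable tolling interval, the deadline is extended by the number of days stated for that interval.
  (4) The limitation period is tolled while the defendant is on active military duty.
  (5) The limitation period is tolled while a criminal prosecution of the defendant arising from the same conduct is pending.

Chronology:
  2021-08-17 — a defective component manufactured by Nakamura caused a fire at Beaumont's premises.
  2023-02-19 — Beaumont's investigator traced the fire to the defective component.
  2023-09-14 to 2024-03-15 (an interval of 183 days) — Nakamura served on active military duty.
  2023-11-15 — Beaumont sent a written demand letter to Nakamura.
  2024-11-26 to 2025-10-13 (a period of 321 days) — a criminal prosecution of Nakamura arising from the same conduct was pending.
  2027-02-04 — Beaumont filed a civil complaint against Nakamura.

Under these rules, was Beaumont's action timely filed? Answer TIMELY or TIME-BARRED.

TIME-BARRED

The claim accrued on 2023-02-19 — the later of the 2021-08-17 act and the 2023-02-19 discovery.
The untolled deadline — 30 months after 2023-02-19 — is 2025-08-19.
Because the defendant's active military service ran from 2023-09-14 to 2024-03-15, the deadline is extended by 183 days to 2026-02-18.
The pending criminal prosecution from 2024-11-26 to 2025-10-13 tolled the period for 321 days, extending the deadline to 2027-01-05.
None of the other events listed affects the running of the period under the stated rules.
Beaumont filed on 2027-02-04, after the 2027-01-05 deadline, so the action is time-barred.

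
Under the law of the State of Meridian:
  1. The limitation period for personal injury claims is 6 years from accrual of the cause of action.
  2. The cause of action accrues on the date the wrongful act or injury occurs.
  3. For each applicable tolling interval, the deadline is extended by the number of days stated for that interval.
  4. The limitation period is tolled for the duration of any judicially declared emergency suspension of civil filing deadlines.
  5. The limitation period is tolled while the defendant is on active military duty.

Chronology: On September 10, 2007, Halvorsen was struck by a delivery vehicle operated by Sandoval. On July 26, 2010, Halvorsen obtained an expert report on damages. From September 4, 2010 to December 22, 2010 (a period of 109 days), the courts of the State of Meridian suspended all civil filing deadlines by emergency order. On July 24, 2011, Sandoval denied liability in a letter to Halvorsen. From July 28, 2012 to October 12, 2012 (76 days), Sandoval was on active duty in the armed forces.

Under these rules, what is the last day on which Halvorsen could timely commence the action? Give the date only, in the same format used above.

March 14, 2014

The claim accrued on September 10, 2007, when the wrongful act occurred.
6 years from September 10, 2007 is September 10, 2013.
The emergency suspension of filing deadlines from September 4, 2010 to December 22, 2010 tolled the period for 109 days, extending the deadline to December 28, 2013.
The period was tolled for 76 days by the defendant's active military service (July 28, 2012 to October 12, 2012), pushing the deadline to March 14, 2014.
The other events in the timeline have no effect on the limitation period under the stated rules.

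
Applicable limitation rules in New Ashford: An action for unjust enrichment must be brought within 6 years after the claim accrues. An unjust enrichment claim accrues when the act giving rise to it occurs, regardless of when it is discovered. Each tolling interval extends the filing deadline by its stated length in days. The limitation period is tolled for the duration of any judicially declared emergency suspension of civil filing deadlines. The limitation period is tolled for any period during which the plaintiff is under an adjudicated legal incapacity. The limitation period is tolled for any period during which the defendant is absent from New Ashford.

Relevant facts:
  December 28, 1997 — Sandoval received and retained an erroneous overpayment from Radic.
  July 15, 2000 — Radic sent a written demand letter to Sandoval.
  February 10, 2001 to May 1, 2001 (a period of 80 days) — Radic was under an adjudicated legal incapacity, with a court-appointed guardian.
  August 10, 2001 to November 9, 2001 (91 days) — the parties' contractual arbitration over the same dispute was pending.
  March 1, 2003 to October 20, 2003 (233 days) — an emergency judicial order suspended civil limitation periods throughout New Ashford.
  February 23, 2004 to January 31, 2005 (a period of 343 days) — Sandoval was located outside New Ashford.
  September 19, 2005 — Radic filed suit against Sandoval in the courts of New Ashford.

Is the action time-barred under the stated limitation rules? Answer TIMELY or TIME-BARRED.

The claim accrued on December 28, 1997, when the wrongful act occurred.
Adding the 6 years base period to December 28, 1997 gives a deadline of December 28, 2003, before any tolling.
The period was tolled for 80 days by the plaintiff's legal incapacity (February 10, 2001 to May 1, 2001), pushing the deadline to March 17, 2004.
Because the emergency suspension of filing deadlines ran from March 1, 2003 to October 20, 2003, the deadline is extended by 233 days to November 5, 2004.
The defendant's absence from the jurisdiction from February 23, 2004 to January 31, 2005 tolled the period for 343 days, extending the deadline to October 14, 2005.
No stated provision tolls the period for a pending arbitration, so the interval from August 10, 2001 to November 9, 2001 has no effect on the deadline.
None of the other events listed affects the running of the period under the stated rules.
Radic filed on September 19, 2005, before the October 14, 2005 deadline, so the action is timely.

TIMELY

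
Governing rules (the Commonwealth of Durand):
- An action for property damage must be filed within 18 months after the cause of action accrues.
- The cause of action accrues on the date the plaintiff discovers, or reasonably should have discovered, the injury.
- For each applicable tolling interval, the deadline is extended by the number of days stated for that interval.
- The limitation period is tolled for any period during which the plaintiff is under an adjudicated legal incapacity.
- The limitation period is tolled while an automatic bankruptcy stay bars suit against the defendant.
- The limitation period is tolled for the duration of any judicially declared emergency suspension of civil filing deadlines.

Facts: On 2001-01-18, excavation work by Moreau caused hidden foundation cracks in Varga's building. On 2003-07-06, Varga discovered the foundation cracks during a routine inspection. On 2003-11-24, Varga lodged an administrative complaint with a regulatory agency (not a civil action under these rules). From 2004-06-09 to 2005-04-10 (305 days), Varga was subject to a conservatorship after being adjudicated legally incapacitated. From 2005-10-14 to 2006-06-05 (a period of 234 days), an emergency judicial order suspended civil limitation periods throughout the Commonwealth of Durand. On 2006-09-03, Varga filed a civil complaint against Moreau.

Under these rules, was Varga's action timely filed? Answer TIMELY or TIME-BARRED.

TIME-BARRED

Under the discovery rule, the claim accrued on 2003-07-06, when Varga discovered the injury — not on the 2001-01-18 date of the underlying act.
18 months from 2003-07-06 is 2005-01-06.
The plaintiff's legal incapacity from 2004-06-09 to 2005-04-10 tolled the period for 305 days, extending the deadline to 2005-11-07.
The emergency suspension of filing deadlines from 2005-10-14 to 2006-06-05 tolled the period for 234 days, extending the deadline to 2006-06-29.
Nothing else in the chronology tolls or restarts the period.
The 2006-09-03 filing falls after the 2006-06-29 deadline; the claim is time-barred.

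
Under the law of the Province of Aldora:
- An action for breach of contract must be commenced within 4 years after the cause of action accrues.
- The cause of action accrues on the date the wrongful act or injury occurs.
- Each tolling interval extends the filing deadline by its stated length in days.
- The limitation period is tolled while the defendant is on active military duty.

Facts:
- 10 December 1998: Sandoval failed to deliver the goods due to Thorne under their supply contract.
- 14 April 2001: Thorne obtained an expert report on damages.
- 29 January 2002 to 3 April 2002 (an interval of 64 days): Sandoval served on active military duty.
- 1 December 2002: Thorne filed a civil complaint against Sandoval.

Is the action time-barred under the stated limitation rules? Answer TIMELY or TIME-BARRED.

TIMELY

The cause of action accrued on 10 December 1998, the date of the act.
Adding the 4 years base period to 10 December 1998 gives a deadline of 10 December 2002, before any tolling.
The period was tolled for 64 days by the defendant's active military service (29 January 2002 to 3 April 2002), pushing the deadline to 12 February 2003.
The other events in the timeline have no effect on the limitation period under the stated rules.
Filing on 1 December 2002 beat the 12 February 2003 deadline — the action is timely.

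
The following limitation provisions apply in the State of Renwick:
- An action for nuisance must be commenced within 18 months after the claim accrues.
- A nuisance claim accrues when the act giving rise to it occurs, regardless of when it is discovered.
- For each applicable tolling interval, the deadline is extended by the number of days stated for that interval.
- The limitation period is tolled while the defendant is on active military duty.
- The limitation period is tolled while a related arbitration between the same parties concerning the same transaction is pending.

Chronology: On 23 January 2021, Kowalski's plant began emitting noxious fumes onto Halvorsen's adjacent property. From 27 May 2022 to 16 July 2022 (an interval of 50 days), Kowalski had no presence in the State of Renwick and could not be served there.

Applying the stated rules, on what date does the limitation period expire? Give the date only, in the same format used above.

The claim accrued on 23 January 2021, when the wrongful act occurred.
The untolled deadline — 18 months after 23 January 2021 — is 23 July 2022.
No stated provision tolls the period for the defendant's absence, so the interval from 27 May 2022 to 16 July 2022 has no effect on the deadline.

23 July 2022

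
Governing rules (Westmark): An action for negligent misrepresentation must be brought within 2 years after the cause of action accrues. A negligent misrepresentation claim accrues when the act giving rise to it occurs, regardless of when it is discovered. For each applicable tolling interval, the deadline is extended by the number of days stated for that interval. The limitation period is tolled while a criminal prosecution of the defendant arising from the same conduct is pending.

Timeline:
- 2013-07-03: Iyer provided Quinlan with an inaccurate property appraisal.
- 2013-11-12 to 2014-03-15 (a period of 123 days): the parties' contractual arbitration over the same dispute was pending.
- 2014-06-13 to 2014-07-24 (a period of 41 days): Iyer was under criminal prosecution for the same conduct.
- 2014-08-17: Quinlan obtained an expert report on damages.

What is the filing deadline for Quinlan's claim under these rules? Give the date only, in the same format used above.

2015-08-13

The cause of action accrued on 2013-07-03, the date of the act.
The untolled deadline — 2 years after 2013-07-03 — is 2015-07-03.
The pending criminal prosecution from 2014-06-13 to 2014-07-24 tolled the period for 41 days, extending the deadline to 2015-08-13.
The pending related arbitration from 2013-11-12 to 2014-03-15 does not toll the period, because no stated rule makes a pending arbitration a tolling event.
The other events in the timeline have no effect on the limitation period under the stated rules.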